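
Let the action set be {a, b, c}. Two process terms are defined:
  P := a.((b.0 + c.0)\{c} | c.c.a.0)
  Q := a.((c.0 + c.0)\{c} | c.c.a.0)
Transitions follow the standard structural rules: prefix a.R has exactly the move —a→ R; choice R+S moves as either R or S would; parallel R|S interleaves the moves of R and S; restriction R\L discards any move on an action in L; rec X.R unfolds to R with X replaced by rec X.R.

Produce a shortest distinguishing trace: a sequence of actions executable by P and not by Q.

P's transition system — 9 states:
  p0 = a.((b.0 + c.0)\{c} | c.c.a.0) :: -a-> p1
  p1 = (b.0 + c.0)\{c} | c.c.a.0 :: -b-> p2, -c-> p3
  p2 = 0\{c} | c.c.a.0 :: -c-> p4
  p3 = (b.0 + c.0)\{c} | c.a.0 :: -b-> p4, -c-> p5
  p4 = 0\{c} | c.a.0 :: -c-> p6
  p5 = (b.0 + c.0)\{c} | a.0 :: -a-> p7, -b-> p6
  p6 = 0\{c} | a.0 :: -a-> p8
  p7 = (b.0 + c.0)\{c} | 0 :: -b-> p8
  p8 = 0\{c} | 0 :: (no moves)
Q's transition system — 5 states:
  q0 = a.((c.0 + c.0)\{c} | c.c.a.0) :: -a-> q1
  q1 = (c.0 + c.0)\{c} | c.c.a.0 :: -c-> q2
  q2 = (c.0 + c.0)\{c} | c.a.0 :: -c-> q3
  q3 = (c.0 + c.0)\{c} | a.0 :: -a-> q4
  q4 = (c.0 + c.0)\{c} | 0 :: (no moves)
Executing ab from P (initial set {p0}):
  after a @ step 1: {p1}
  after b @ step 2: {p2}
  — P admits the full trace.
Executing ab from Q (initial set {q0}):
  after a @ step 1: {q1}
  after b @ step 2: no successor for Q

ab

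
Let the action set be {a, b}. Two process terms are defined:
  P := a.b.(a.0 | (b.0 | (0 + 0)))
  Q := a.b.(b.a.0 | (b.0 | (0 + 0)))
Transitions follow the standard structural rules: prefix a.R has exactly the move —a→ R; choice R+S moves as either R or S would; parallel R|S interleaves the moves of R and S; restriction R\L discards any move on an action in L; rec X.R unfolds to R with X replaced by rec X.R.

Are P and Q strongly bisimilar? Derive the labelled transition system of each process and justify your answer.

Reachable graph of P (6 states):
  m0 = a.b.(a.0 | (b.0 | (0 + 0))) has moves —a→ m1
  m1 = b.(a.0 | (b.0 | (0 + 0))) has moves —b→ m2
  m2 = a.0 | (b.0 | (0 + 0)) has moves —a→ m3, —b→ m4
  m3 = 0 | (b.0 | (0 + 0)) has moves —b→ m5
  m4 = a.0 | (0 | (0 + 0)) has moves —a→ m5
  m5 = 0 | (0 | (0 + 0)) has moves deadlocked
Reachable graph of Q (8 states):
  n0 = a.b.(b.a.0 | (b.0 | (0 + 0))) has moves —a→ n1
  n1 = b.(b.a.0 | (b.0 | (0 + 0))) has moves —b→ n2
  n2 = b.a.0 | (b.0 | (0 + 0)) has moves —b→ n3, —b→ n4
  n3 = a.0 | (b.0 | (0 + 0)) has moves —a→ n5, —b→ n6
  n4 = b.a.0 | (0 | (0 + 0)) has moves —b→ n6
  n5 = 0 | (b.0 | (0 + 0)) has moves —b→ n7
  n6 = a.0 | (0 | (0 + 0)) has moves —a→ n7
  n7 = 0 | (0 | (0 + 0)) has moves deadlocked
Bisimilarity quotient blocks:
  B0 = {m0}
  B1 = {m1}
  B2 = {m2, n3}
  B3 = {m4, n6}
  B4 = {m5, n7}
  B5 = {m3, n5}
  B6 = {n0}
  B7 = {n1}
  B8 = {n2}
  B9 = {n4}
m0 ∈ B0, n0 ∈ B6 → different blocks

not bisimilar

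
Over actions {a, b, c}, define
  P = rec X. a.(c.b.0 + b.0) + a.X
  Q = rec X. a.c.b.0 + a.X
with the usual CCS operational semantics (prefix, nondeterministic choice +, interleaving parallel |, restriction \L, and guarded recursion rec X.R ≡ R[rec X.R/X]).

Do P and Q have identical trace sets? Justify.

traces(P) ≠ traces(Q) — witness ⟨ab⟩

LTS(P): 4 reachable states
  p0 = rec X. a.(c.b.0 + b.0) + a.X → =a=> p0, =a=> p1
  p1 = c.b.0 + b.0 → =b=> p2, =c=> p3
  p2 = 0 → (no moves)
  p3 = b.0 → =b=> p2
LTS(Q): 4 reachable states
  q0 = rec X. a.c.b.0 + a.X → =a=> q0, =a=> q1
  q1 = c.b.0 → =c=> q2
  q2 = b.0 → =b=> q3
  q3 = 0 → (no moves)
Executing ab from P (initial set {p0}):
  step 1 (a): {p0, p1}
  step 2 (b): {p2}
  P completes σ.
Executing ab from Q (initial set {q0}):
  step 1 (a): {q0, q1}
  step 2 (b): ∅  — Q cannot continue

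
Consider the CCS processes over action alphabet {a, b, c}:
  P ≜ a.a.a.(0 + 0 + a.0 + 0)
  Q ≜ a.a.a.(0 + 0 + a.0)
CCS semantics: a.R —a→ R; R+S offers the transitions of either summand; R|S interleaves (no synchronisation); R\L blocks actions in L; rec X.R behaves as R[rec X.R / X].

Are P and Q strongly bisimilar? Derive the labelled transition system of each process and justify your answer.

LTS(P): 5 reachable states
  u0 = a.a.a.(0 + 0 + a.0 + 0) :: ··a··> u1
  u1 = a.a.(0 + 0 + a.0 + 0) :: ··a··> u2
  u2 = a.(0 + 0 + a.0 + 0) :: ··a··> u3
  u3 = 0 + 0 + a.0 + 0 :: ··a··> u4
  u4 = 0 :: deadlocked
LTS(Q): 5 reachable states
  v0 = a.a.a.(0 + 0 + a.0) :: ··a··> v1
  v1 = a.a.(0 + 0 + a.0) :: ··a··> v2
  v2 = a.(0 + 0 + a.0) :: ··a··> v3
  v3 = 0 + 0 + a.0 :: ··a··> v4
  v4 = 0 :: deadlocked
Bisimilarity quotient blocks:
  B0 = {u0, v0}
  B1 = {u1, v1}
  B2 = {u2, v2}
  B3 = {u3, v3}
  B4 = {u4, v4}
u0 ∈ B0, v0 ∈ B0 → same block

P ~ Q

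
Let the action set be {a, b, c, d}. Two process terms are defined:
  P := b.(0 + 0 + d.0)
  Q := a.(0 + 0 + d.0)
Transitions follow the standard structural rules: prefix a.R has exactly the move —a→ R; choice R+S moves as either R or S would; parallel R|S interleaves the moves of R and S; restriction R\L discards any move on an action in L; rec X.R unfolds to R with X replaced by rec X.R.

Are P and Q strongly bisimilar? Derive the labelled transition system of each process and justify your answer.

not bisimilar

Reachable graph of P (3 states):
  m0 = b.(0 + 0 + d.0) → —b→ m1
  m1 = 0 + 0 + d.0 → —d→ m2
  m2 = 0 → deadlocked
Reachable graph of Q (3 states):
  n0 = a.(0 + 0 + d.0) → —a→ n1
  n1 = 0 + 0 + d.0 → —d→ n2
  n2 = 0 → deadlocked
Coarsest stable partition (strong bisimilarity classes):
  B0 = {m0}
  B1 = {m1, n1}
  B2 = {m2, n2}
  B3 = {n0}
m0 ∈ B0, n0 ∈ B3 → different blocks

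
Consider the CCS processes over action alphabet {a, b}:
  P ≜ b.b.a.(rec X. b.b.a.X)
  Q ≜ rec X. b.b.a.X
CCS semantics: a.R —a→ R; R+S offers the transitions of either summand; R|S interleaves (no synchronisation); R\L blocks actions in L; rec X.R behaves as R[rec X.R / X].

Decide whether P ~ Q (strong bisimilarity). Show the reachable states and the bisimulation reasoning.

P's transition system — 4 states:
  u0 = b.b.a.(rec X. b.b.a.X) | --b--▸ u1
  u1 = b.a.(rec X. b.b.a.X) | --b--▸ u2
  u2 = a.(rec X. b.b.a.X) | --a--▸ u3
  u3 = rec X. b.b.a.X | --b--▸ u1
Q's transition system — 3 states:
  v0 = rec X. b.b.a.X | --b--▸ v1
  v1 = b.a.(rec X. b.b.a.X) | --b--▸ v2
  v2 = a.(rec X. b.b.a.X) | --a--▸ v0
Bisimilarity quotient blocks:
  B0 = {u0, u3, v0}
  B1 = {u1, v1}
  B2 = {u2, v2}
u0 ∈ B0, v0 ∈ B0 → same block

YES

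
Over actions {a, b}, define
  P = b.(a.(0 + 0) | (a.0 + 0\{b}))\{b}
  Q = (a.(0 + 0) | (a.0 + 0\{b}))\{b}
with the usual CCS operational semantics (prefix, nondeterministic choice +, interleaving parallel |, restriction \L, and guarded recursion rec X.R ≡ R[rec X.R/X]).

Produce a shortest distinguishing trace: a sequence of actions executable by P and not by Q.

LTS(P): 5 reachable states
  p0 = b.(a.(0 + 0) | (a.0 + 0\{b}))\{b} has moves =b=> p1
  p1 = (a.(0 + 0) | (a.0 + 0\{b}))\{b} has moves =a=> p2, =a=> p3
  p2 = ((0 + 0) | (a.0 + 0\{b}))\{b} has moves =a=> p4
  p3 = (a.(0 + 0) | 0)\{b} has moves =a=> p4
  p4 = ((0 + 0) | 0)\{b} has moves stopped
LTS(Q): 4 reachable states
  q0 = (a.(0 + 0) | (a.0 + 0\{b}))\{b} has moves =a=> q1, =a=> q2
  q1 = ((0 + 0) | (a.0 + 0\{b}))\{b} has moves =a=> q3
  q2 = (a.(0 + 0) | 0)\{b} has moves =a=> q3
  q3 = ((0 + 0) | 0)\{b} has moves stopped
Executing b from P (initial set {p0}):
  step 1 (b): {p1}
  — P admits the full trace.
Executing b from Q (initial set {q0}):
  step 1 (b): no successor for Q

b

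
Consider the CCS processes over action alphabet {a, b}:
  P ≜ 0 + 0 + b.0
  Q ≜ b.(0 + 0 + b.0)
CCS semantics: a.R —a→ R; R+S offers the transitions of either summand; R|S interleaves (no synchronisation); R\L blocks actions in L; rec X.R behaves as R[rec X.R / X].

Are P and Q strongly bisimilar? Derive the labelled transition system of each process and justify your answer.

not bisimilar

Reachable graph of P (2 states):
  m0 = 0 + 0 + b.0 :: -b-> m1
  m1 = 0 :: deadlocked
Reachable graph of Q (3 states):
  n0 = b.(0 + 0 + b.0) :: -b-> n1
  n1 = 0 + 0 + b.0 :: -b-> n2
  n2 = 0 :: deadlocked
Bisimilarity quotient blocks:
  B0 = {m0, n1}
  B1 = {m1, n2}
  B2 = {n0}
m0 ∈ B0, n0 ∈ B2 → different blocks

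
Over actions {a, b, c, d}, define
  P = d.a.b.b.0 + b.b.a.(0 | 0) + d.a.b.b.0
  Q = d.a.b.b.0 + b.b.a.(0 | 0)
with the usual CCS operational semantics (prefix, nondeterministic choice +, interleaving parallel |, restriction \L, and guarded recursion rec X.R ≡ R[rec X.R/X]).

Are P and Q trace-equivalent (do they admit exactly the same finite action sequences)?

traces(P) = traces(Q)

Reachable graph of P (8 states):
  p0 = d.a.b.b.0 + b.b.a.(0 | 0) + d.a.b.b.0 :: -b-> p1, -d-> p2
  p1 = b.a.(0 | 0) :: -b-> p3
  p2 = a.b.b.0 :: -a-> p4
  p3 = a.(0 | 0) :: -a-> p5
  p4 = b.b.0 :: -b-> p6
  p5 = 0 | 0 :: ·
  p6 = b.0 :: -b-> p7
  p7 = 0 :: ·
Reachable graph of Q (8 states):
  q0 = d.a.b.b.0 + b.b.a.(0 | 0) :: -b-> q1, -d-> q2
  q1 = b.a.(0 | 0) :: -b-> q3
  q2 = a.b.b.0 :: -a-> q4
  q3 = a.(0 | 0) :: -a-> q5
  q4 = b.b.0 :: -b-> q6
  q5 = 0 | 0 :: ·
  q6 = b.0 :: -b-> q7
  q7 = 0 :: ·
Coarsest stable partition (strong bisimilarity classes):
  B0 = {p0, q0}
  B1 = {p2, q2}
  B2 = {p4, q4}
  B3 = {p6, q6}
  B4 = {p5, p7, q5, q7}
  B5 = {p1, q1}
  B6 = {p3, q3}
p0 ∈ B0, q0 ∈ B0 → same block
Bisimilar ⇒ trace-equivalent.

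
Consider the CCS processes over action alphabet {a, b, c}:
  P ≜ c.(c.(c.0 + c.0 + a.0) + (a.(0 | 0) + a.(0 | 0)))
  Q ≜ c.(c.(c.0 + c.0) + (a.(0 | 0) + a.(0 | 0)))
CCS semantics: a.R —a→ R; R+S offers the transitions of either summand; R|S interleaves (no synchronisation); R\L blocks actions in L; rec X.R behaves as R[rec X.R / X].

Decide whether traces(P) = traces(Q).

P's transition system — 5 states:
  s0 = c.(c.(c.0 + c.0 + a.0) + (a.(0 | 0) + a.(0 | 0))) → =c=> s1
  s1 = c.(c.0 + c.0 + a.0) + (a.(0 | 0) + a.(0 | 0)) → =a=> s2, =c=> s3
  s2 = 0 | 0 → (no moves)
  s3 = c.0 + c.0 + a.0 → =a=> s4, =c=> s4
  s4 = 0 → (no moves)
Q's transition system — 5 states:
  t0 = c.(c.(c.0 + c.0) + (a.(0 | 0) + a.(0 | 0))) → =c=> t1
  t1 = c.(c.0 + c.0) + (a.(0 | 0) + a.(0 | 0)) → =a=> t2, =c=> t3
  t2 = 0 | 0 → (no moves)
  t3 = c.0 + c.0 → =c=> t4
  t4 = 0 → (no moves)
Executing cca from P (initial set {s0}):
  [1] c ⇒ {s1}
  [2] c ⇒ {s3}
  [3] a ⇒ {s4}
  — P admits the full trace.
Executing cca from Q (initial set {t0}):
  [1] c ⇒ {t1}
  [2] c ⇒ {t3}
  [3] a ⇒ ∅ (Q stuck)

traces(P) ≠ traces(Q) — witness ⟨cca⟩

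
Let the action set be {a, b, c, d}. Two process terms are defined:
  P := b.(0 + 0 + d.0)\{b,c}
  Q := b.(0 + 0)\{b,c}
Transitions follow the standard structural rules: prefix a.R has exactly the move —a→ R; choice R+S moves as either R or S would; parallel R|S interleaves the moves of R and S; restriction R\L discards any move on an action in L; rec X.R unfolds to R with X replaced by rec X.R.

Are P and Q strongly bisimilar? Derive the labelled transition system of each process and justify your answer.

NO

Reachable graph of P (3 states):
  p0 = b.(0 + 0 + d.0)\{b,c} :: -b-> p1
  p1 = (0 + 0 + d.0)\{b,c} :: -d-> p2
  p2 = 0\{b,c} :: deadlocked
Reachable graph of Q (2 states):
  q0 = b.(0 + 0)\{b,c} :: -b-> q1
  q1 = (0 + 0)\{b,c} :: deadlocked
Bisimilarity quotient blocks:
  B0 = {p0}
  B1 = {p1}
  B2 = {p2, q1}
  B3 = {q0}
p0 ∈ B0, q0 ∈ B3 → different blocks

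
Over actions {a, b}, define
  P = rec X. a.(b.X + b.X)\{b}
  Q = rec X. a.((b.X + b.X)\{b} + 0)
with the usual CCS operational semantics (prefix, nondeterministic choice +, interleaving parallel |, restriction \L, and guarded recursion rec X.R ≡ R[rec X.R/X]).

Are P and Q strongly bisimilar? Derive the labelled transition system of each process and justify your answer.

Reachable graph of P (2 states):
  u0 = rec X. a.(b.X + b.X)\{b} | -a-> u1
  u1 = (b.(rec X. a.(b.X + b.X)\{b}) + b.(rec X. a.(b.X + b.X)\{b}))\{b} | ∅
Reachable graph of Q (2 states):
  v0 = rec X. a.((b.X + b.X)\{b} + 0) | -a-> v1
  v1 = (b.(rec X. a.((b.X + b.X)\{b} + 0)) + b.(rec X. a.((b.X + b.X)\{b} + 0)))\{b} + 0 | ∅
Coarsest stable partition (strong bisimilarity classes):
  B0 = {u0, v0}
  B1 = {u1, v1}
u0 ∈ B0, v0 ∈ B0 → same block

P ~ Q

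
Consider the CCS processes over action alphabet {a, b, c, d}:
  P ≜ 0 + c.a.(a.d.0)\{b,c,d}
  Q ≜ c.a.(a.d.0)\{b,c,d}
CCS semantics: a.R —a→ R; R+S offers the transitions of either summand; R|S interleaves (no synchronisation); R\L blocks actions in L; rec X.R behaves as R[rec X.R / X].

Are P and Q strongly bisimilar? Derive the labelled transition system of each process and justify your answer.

P's transition system — 4 states:
  p0 = 0 + c.a.(a.d.0)\{b,c,d} → —c→ p1
  p1 = a.(a.d.0)\{b,c,d} → —a→ p2
  p2 = (a.d.0)\{b,c,d} → —a→ p3
  p3 = (d.0)\{b,c,d} → ·
Q's transition system — 4 states:
  q0 = c.a.(a.d.0)\{b,c,d} → —c→ q1
  q1 = a.(a.d.0)\{b,c,d} → —a→ q2
  q2 = (a.d.0)\{b,c,d} → —a→ q3
  q3 = (d.0)\{b,c,d} → ·
Bisimilarity quotient blocks:
  B0 = {p0, q0}
  B1 = {p1, q1}
  B2 = {p2, q2}
  B3 = {p3, q3}
p0 ∈ B0, q0 ∈ B0 → same block

P ~ Q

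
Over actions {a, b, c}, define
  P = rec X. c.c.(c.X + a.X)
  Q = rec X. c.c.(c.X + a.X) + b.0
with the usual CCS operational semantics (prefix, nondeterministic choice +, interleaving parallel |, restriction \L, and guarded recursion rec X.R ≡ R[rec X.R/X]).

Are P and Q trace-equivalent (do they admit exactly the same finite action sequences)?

Reachable graph of P (3 states):
  s0 = rec X. c.c.(c.X + a.X) :: ··c··> s1
  s1 = c.(c.(rec X. c.c.(c.X + a.X)) + a.(rec X. c.c.(c.X + a.X))) :: ··c··> s2
  s2 = c.(rec X. c.c.(c.X + a.X)) + a.(rec X. c.c.(c.X + a.X)) :: ··a··> s0, ··c··> s0
Reachable graph of Q (4 states):
  t0 = rec X. c.c.(c.X + a.X) + b.0 :: ··b··> t1, ··c··> t2
  t1 = 0 :: stopped
  t2 = c.(c.(rec X. c.c.(c.X + a.X) + b.0) + a.(rec X. c.c.(c.X + a.X) + b.0)) :: ··c··> t3
  t3 = c.(rec X. c.c.(c.X + a.X) + b.0) + a.(rec X. c.c.(c.X + a.X) + b.0) :: ··a··> t0, ··c··> t0
Run σ = ⟨b⟩ on Q: start {t0}
  [1] b ⇒ {t1}
  — Q admits the full trace.
Run σ = ⟨b⟩ on P: start {s0}
  [1] b ⇒ no successor for P

traces(P) ≠ traces(Q) — witness ⟨b⟩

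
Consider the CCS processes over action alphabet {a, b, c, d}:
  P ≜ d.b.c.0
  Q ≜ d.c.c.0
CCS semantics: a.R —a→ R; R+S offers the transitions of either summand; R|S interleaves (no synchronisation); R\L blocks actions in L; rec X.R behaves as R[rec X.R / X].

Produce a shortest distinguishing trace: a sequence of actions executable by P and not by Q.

P's transition system — 4 states:
  s0 = d.b.c.0 | ··d··> s1
  s1 = b.c.0 | ··b··> s2
  s2 = c.0 | ··c··> s3
  s3 = 0 | (no moves)
Q's transition system — 4 states:
  t0 = d.c.c.0 | ··d··> t1
  t1 = c.c.0 | ··c··> t2
  t2 = c.0 | ··c··> t3
  t3 = 0 | (no moves)
Trace ⟨db⟩ through P, begin at {s0}:
  [1] d ⇒ {s1}
  [2] b ⇒ {s2}
  P completes σ.
Trace ⟨db⟩ through Q, begin at {t0}:
  [1] d ⇒ {t1}
  [2] b ⇒ no successor for Q

db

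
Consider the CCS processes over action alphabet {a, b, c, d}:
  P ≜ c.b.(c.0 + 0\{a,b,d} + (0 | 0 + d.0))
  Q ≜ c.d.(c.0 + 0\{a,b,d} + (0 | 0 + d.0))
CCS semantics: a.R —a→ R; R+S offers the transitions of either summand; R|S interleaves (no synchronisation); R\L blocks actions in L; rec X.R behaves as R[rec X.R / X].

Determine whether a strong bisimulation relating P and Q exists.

P's transition system — 4 states:
  s0 = c.b.(c.0 + 0\{a,b,d} + (0 | 0 + d.0)) → =c=> s1
  s1 = b.(c.0 + 0\{a,b,d} + (0 | 0 + d.0)) → =b=> s2
  s2 = c.0 + 0\{a,b,d} + (0 | 0 + d.0) → =c=> s3, =d=> s3
  s3 = 0 → deadlocked
Q's transition system — 4 states:
  t0 = c.d.(c.0 + 0\{a,b,d} + (0 | 0 + d.0)) → =c=> t1
  t1 = d.(c.0 + 0\{a,b,d} + (0 | 0 + d.0)) → =d=> t2
  t2 = c.0 + 0\{a,b,d} + (0 | 0 + d.0) → =c=> t3, =d=> t3
  t3 = 0 → deadlocked
Partition-refinement fixed point:
  B0 = {s0}
  B1 = {s1}
  B2 = {s2, t2}
  B3 = {s3, t3}
  B4 = {t0}
  B5 = {t1}
s0 ∈ B0, t0 ∈ B4 → different blocks

NO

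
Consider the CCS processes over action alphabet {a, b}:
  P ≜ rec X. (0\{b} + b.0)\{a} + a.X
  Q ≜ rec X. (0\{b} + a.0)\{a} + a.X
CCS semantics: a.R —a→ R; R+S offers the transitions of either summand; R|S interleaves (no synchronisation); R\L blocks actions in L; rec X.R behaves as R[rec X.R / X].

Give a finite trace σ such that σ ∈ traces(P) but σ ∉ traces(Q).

P's transition system — 2 states:
  m0 = rec X. (0\{b} + b.0)\{a} + a.X has moves ··a··> m0, ··b··> m1
  m1 = 0\{a} has moves deadlocked
Q's transition system — 1 states:
  n0 = rec X. (0\{b} + a.0)\{a} + a.X has moves ··a··> n0
Executing b from P (initial set {m0}):
  after b @ step 1: {m1}
  P completes σ.
Executing b from Q (initial set {n0}):
  after b @ step 1: ∅  — Q cannot continue

b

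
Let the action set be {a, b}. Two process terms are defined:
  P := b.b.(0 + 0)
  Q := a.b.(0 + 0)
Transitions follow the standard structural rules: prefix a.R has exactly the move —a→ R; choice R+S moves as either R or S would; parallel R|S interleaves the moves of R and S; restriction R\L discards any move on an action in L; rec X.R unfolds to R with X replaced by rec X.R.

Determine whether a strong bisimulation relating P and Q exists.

P's transition system — 3 states:
  u0 = b.b.(0 + 0) has moves --b--▸ u1
  u1 = b.(0 + 0) has moves --b--▸ u2
  u2 = 0 + 0 has moves stopped
Q's transition system — 3 states:
  v0 = a.b.(0 + 0) has moves --a--▸ v1
  v1 = b.(0 + 0) has moves --b--▸ v2
  v2 = 0 + 0 has moves stopped
Coarsest stable partition (strong bisimilarity classes):
  B0 = {u0}
  B1 = {u1, v1}
  B2 = {u2, v2}
  B3 = {v0}
u0 ∈ B0, v0 ∈ B3 → different blocks

P ≁ Q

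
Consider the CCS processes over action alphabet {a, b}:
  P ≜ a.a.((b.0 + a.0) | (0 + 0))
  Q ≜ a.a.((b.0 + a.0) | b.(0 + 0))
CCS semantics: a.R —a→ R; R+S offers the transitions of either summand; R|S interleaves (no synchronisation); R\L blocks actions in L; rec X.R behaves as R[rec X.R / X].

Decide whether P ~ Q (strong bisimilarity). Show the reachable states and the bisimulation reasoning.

not bisimilar

P's transition system — 4 states:
  m0 = a.a.((b.0 + a.0) | (0 + 0)) has moves -a-> m1
  m1 = a.((b.0 + a.0) | (0 + 0)) has moves -a-> m2
  m2 = (b.0 + a.0) | (0 + 0) has moves -a-> m3, -b-> m3
  m3 = 0 | (0 + 0) has moves (no moves)
Q's transition system — 6 states:
  n0 = a.a.((b.0 + a.0) | b.(0 + 0)) has moves -a-> n1
  n1 = a.((b.0 + a.0) | b.(0 + 0)) has moves -a-> n2
  n2 = (b.0 + a.0) | b.(0 + 0) has moves -a-> n3, -b-> n3, -b-> n4
  n3 = 0 | b.(0 + 0) has moves -b-> n5
  n4 = (b.0 + a.0) | (0 + 0) has moves -a-> n5, -b-> n5
  n5 = 0 | (0 + 0) has moves (no moves)
Partition-refinement fixed point:
  B0 = {m0}
  B1 = {m1}
  B2 = {m2, n4}
  B3 = {m3, n5}
  B4 = {n0}
  B5 = {n1}
  B6 = {n2}
  B7 = {n3}
m0 ∈ B0, n0 ∈ B4 → different blocks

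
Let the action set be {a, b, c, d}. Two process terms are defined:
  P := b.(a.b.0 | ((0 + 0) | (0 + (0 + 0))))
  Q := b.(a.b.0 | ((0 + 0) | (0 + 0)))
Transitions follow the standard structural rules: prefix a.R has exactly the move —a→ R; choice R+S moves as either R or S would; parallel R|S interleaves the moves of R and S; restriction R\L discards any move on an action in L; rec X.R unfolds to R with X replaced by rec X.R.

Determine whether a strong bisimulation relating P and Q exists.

Reachable graph of P (4 states):
  p0 = b.(a.b.0 | ((0 + 0) | (0 + (0 + 0)))) | ··b··> p1
  p1 = a.b.0 | ((0 + 0) | (0 + (0 + 0))) | ··a··> p2
  p2 = b.0 | ((0 + 0) | (0 + (0 + 0))) | ··b··> p3
  p3 = 0 | ((0 + 0) | (0 + (0 + 0))) | stopped
Reachable graph of Q (4 states):
  q0 = b.(a.b.0 | ((0 + 0) | (0 + 0))) | ··b··> q1
  q1 = a.b.0 | ((0 + 0) | (0 + 0)) | ··a··> q2
  q2 = b.0 | ((0 + 0) | (0 + 0)) | ··b··> q3
  q3 = 0 | ((0 + 0) | (0 + 0)) | stopped
Coarsest stable partition (strong bisimilarity classes):
  B0 = {p0, q0}
  B1 = {p1, q1}
  B2 = {p2, q2}
  B3 = {p3, q3}
p0 ∈ B0, q0 ∈ B0 → same block

P ~ Q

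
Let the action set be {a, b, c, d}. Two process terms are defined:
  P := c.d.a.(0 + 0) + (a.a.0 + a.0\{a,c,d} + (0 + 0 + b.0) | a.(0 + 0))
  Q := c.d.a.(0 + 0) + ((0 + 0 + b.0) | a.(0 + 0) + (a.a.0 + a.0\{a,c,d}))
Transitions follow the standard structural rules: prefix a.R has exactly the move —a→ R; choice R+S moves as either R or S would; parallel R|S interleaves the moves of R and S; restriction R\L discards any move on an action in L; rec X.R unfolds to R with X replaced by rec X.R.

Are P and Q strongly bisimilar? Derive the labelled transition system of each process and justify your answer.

Reachable graph of P (10 states):
  m0 = c.d.a.(0 + 0) + (a.a.0 + a.0\{a,c,d} + (0 + 0 + b.0) | a.(0 + 0)) ⊢ --a--▸ m1, --a--▸ m2, --a--▸ m3, --b--▸ m4, --c--▸ m5
  m1 = (0 + 0 + b.0) | (0 + 0) ⊢ --b--▸ m6
  m2 = 0\{a,c,d} ⊢ deadlocked
  m3 = a.0 ⊢ --a--▸ m7
  m4 = 0 | a.(0 + 0) ⊢ --a--▸ m6
  m5 = d.a.(0 + 0) ⊢ --d--▸ m8
  m6 = 0 | (0 + 0) ⊢ deadlocked
  m7 = 0 ⊢ deadlocked
  m8 = a.(0 + 0) ⊢ --a--▸ m9
  m9 = 0 + 0 ⊢ deadlocked
Reachable graph of Q (10 states):
  n0 = c.d.a.(0 + 0) + ((0 + 0 + b.0) | a.(0 + 0) + (a.a.0 + a.0\{a,c,d})) ⊢ --a--▸ n1, --a--▸ n2, --a--▸ n3, --b--▸ n4, --c--▸ n5
  n1 = (0 + 0 + b.0) | (0 + 0) ⊢ --b--▸ n6
  n2 = 0\{a,c,d} ⊢ deadlocked
  n3 = a.0 ⊢ --a--▸ n7
  n4 = 0 | a.(0 + 0) ⊢ --a--▸ n6
  n5 = d.a.(0 + 0) ⊢ --d--▸ n8
  n6 = 0 | (0 + 0) ⊢ deadlocked
  n7 = 0 ⊢ deadlocked
  n8 = a.(0 + 0) ⊢ --a--▸ n9
  n9 = 0 + 0 ⊢ deadlocked
Coarsest stable partition (strong bisimilarity classes):
  B0 = {m0, n0}
  B1 = {m2, m6, m7, m9, n2, n6, n7, n9}
  B2 = {m5, n5}
  B3 = {m3, m4, m8, n3, n4, n8}
  B4 = {m1, n1}
m0 ∈ B0, n0 ∈ B0 → same block

YES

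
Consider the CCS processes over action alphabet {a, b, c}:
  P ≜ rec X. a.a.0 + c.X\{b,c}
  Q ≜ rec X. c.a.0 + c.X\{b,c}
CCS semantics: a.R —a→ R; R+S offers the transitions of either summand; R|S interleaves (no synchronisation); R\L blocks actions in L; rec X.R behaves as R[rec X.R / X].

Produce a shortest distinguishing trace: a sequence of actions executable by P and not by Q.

a

LTS(P): 6 reachable states
  p0 = rec X. a.a.0 + c.X\{b,c} :: =a=> p1, =c=> p2
  p1 = a.0 :: =a=> p3
  p2 = (rec X. a.a.0 + c.X\{b,c})\{b,c} :: =a=> p4
  p3 = 0 :: (no moves)
  p4 = (a.0)\{b,c} :: =a=> p5
  p5 = 0\{b,c} :: (no moves)
LTS(Q): 4 reachable states
  q0 = rec X. c.a.0 + c.X\{b,c} :: =c=> q1, =c=> q2
  q1 = (rec X. c.a.0 + c.X\{b,c})\{b,c} :: (no moves)
  q2 = a.0 :: =a=> q3
  q3 = 0 :: (no moves)
Trace ⟨a⟩ through P, begin at {p0}:
  after a @ step 1: {p1}
  P completes σ.
Trace ⟨a⟩ through Q, begin at {q0}:
  after a @ step 1: no successor for Q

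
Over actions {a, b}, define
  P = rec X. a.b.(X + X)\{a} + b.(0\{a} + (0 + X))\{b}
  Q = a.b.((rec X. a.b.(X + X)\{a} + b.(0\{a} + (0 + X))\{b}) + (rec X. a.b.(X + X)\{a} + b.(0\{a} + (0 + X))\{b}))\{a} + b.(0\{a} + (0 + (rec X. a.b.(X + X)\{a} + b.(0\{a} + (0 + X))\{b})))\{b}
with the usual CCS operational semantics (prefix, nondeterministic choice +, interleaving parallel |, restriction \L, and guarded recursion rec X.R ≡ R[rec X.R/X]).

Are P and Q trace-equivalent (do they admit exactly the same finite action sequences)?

P's transition system — 6 states:
  u0 = rec X. a.b.(X + X)\{a} + b.(0\{a} + (0 + X))\{b} | ··a··> u1, ··b··> u2
  u1 = b.((rec X. a.b.(X + X)\{a} + b.(0\{a} + (0 + X))\{b}) + (rec X. a.b.(X + X)\{a} + b.(0\{a} + (0 + X))\{b}))\{a} | ··b··> u3
  u2 = (0\{a} + (0 + (rec X. a.b.(X + X)\{a} + b.(0\{a} + (0 + X))\{b})))\{b} | ··a··> u4
  u3 = ((rec X. a.b.(X + X)\{a} + b.(0\{a} + (0 + X))\{b}) + (rec X. a.b.(X + X)\{a} + b.(0\{a} + (0 + X))\{b}))\{a} | ··b··> u5
  u4 = (b.((rec X. a.b.(X + X)\{a} + b.(0\{a} + (0 + X))\{b}) + (rec X. a.b.(X + X)\{a} + b.(0\{a} + (0 + X))\{b}))\{a})\{b} | deadlocked
  u5 = (0\{a} + (0 + (rec X. a.b.(X + X)\{a} + b.(0\{a} + (0 + X))\{b})))\{b}\{a} | deadlocked
Q's transition system — 6 states:
  v0 = a.b.((rec X. a.b.(X + X)\{a} + b.(0\{a} + (0 + X))\{b}) + (rec X. a.b.(X + X)\{a} + b.(0\{a} + (0 + X))\{b}))\{a} + b.(0\{a} + (0 + (rec X. a.b.(X + X)\{a} + b.(0\{a} + (0 + X))\{b})))\{b} | ··a··> v1, ··b··> v2
  v1 = b.((rec X. a.b.(X + X)\{a} + b.(0\{a} + (0 + X))\{b}) + (rec X. a.b.(X + X)\{a} + b.(0\{a} + (0 + X))\{b}))\{a} | ··b··> v3
  v2 = (0\{a} + (0 + (rec X. a.b.(X + X)\{a} + b.(0\{a} + (0 + X))\{b})))\{b} | ··a··> v4
  v3 = ((rec X. a.b.(X + X)\{a} + b.(0\{a} + (0 + X))\{b}) + (rec X. a.b.(X + X)\{a} + b.(0\{a} + (0 + X))\{b}))\{a} | ··b··> v5
  v4 = (b.((rec X. a.b.(X + X)\{a} + b.(0\{a} + (0 + X))\{b}) + (rec X. a.b.(X + X)\{a} + b.(0\{a} + (0 + X))\{b}))\{a})\{b} | deadlocked
  v5 = (0\{a} + (0 + (rec X. a.b.(X + X)\{a} + b.(0\{a} + (0 + X))\{b})))\{b}\{a} | deadlocked
Coarsest stable partition (strong bisimilarity classes):
  B0 = {u0, v0}
  B1 = {u1, v1}
  B2 = {u3, v3}
  B3 = {u4, u5, v4, v5}
  B4 = {u2, v2}
u0 ∈ B0, v0 ∈ B0 → same block
Bisimilar ⇒ trace-equivalent.

YES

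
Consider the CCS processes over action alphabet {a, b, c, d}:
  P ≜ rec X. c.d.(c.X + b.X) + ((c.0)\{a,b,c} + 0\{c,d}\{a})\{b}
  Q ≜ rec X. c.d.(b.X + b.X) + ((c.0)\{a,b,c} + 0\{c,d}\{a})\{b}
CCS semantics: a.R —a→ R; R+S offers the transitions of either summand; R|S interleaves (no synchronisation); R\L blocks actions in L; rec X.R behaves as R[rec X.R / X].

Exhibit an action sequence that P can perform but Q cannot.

cdc

LTS(P): 3 reachable states
  s0 = rec X. c.d.(c.X + b.X) + ((c.0)\{a,b,c} + 0\{c,d}\{a})\{b} has moves —c→ s1
  s1 = d.(c.(rec X. c.d.(c.X + b.X) + ((c.0)\{a,b,c} + 0\{c,d}\{a})\{b}) + b.(rec X. c.d.(c.X + b.X) + ((c.0)\{a,b,c} + 0\{c,d}\{a})\{b})) has moves —d→ s2
  s2 = c.(rec X. c.d.(c.X + b.X) + ((c.0)\{a,b,c} + 0\{c,d}\{a})\{b}) + b.(rec X. c.d.(c.X + b.X) + ((c.0)\{a,b,c} + 0\{c,d}\{a})\{b}) has moves —b→ s0, —c→ s0
LTS(Q): 3 reachable states
  t0 = rec X. c.d.(b.X + b.X) + ((c.0)\{a,b,c} + 0\{c,d}\{a})\{b} has moves —c→ t1
  t1 = d.(b.(rec X. c.d.(b.X + b.X) + ((c.0)\{a,b,c} + 0\{c,d}\{a})\{b}) + b.(rec X. c.d.(b.X + b.X) + ((c.0)\{a,b,c} + 0\{c,d}\{a})\{b})) has moves —d→ t2
  t2 = b.(rec X. c.d.(b.X + b.X) + ((c.0)\{a,b,c} + 0\{c,d}\{a})\{b}) + b.(rec X. c.d.(b.X + b.X) + ((c.0)\{a,b,c} + 0\{c,d}\{a})\{b}) has moves —b→ t0
Run σ = ⟨cdc⟩ on P: start {s0}
  after c @ step 1: {s1}
  after d @ step 2: {s2}
  after c @ step 3: {s0}
  ✓ P
Run σ = ⟨cdc⟩ on Q: start {t0}
  after c @ step 1: {t1}
  after d @ step 2: {t2}
  after c @ step 3: ∅ (Q stuck)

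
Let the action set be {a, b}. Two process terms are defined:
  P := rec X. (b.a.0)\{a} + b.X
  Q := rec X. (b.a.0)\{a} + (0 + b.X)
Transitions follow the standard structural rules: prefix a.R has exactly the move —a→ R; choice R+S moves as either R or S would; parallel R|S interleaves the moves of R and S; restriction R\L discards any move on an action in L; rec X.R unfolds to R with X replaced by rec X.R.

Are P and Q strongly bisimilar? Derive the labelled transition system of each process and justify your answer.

Reachable graph of P (2 states):
  u0 = rec X. (b.a.0)\{a} + b.X ⊢ --b--▸ u0, --b--▸ u1
  u1 = (a.0)\{a} ⊢ deadlocked
Reachable graph of Q (2 states):
  v0 = rec X. (b.a.0)\{a} + (0 + b.X) ⊢ --b--▸ v0, --b--▸ v1
  v1 = (a.0)\{a} ⊢ deadlocked
Coarsest stable partition (strong bisimilarity classes):
  B0 = {u0, v0}
  B1 = {u1, v1}
u0 ∈ B0, v0 ∈ B0 → same block

bisimilar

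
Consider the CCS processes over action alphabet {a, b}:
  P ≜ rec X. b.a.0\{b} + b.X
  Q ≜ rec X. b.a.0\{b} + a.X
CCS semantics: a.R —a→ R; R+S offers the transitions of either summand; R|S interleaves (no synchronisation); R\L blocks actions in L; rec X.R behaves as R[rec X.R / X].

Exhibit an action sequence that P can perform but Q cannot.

P's transition system — 3 states:
  p0 = rec X. b.a.0\{b} + b.X → —b→ p0, —b→ p1
  p1 = a.0\{b} → —a→ p2
  p2 = 0\{b} → (no moves)
Q's transition system — 3 states:
  q0 = rec X. b.a.0\{b} + a.X → —a→ q0, —b→ q1
  q1 = a.0\{b} → —a→ q2
  q2 = 0\{b} → (no moves)
Executing bb from P (initial set {p0}):
  [1] b ⇒ {p0, p1}
  [2] b ⇒ {p0, p1}
  — P admits the full trace.
Executing bb from Q (initial set {q0}):
  [1] b ⇒ {q1}
  [2] b ⇒ ∅ (Q stuck)

bb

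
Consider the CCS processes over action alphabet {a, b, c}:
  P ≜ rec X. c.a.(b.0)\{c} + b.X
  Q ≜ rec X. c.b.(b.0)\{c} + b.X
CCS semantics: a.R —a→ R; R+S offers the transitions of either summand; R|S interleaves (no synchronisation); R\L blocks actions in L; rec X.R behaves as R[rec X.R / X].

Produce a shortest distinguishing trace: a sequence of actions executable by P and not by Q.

LTS(P): 4 reachable states
  p0 = rec X. c.a.(b.0)\{c} + b.X | —b→ p0, —c→ p1
  p1 = a.(b.0)\{c} | —a→ p2
  p2 = (b.0)\{c} | —b→ p3
  p3 = 0\{c} | ∅
LTS(Q): 4 reachable states
  q0 = rec X. c.b.(b.0)\{c} + b.X | —b→ q0, —c→ q1
  q1 = b.(b.0)\{c} | —b→ q2
  q2 = (b.0)\{c} | —b→ q3
  q3 = 0\{c} | ∅
Executing ca from P (initial set {p0}):
  after c @ step 1: {p1}
  after a @ step 2: {p2}
  P completes σ.
Executing ca from Q (initial set {q0}):
  after c @ step 1: {q1}
  after a @ step 2: ∅  — Q cannot continue

ca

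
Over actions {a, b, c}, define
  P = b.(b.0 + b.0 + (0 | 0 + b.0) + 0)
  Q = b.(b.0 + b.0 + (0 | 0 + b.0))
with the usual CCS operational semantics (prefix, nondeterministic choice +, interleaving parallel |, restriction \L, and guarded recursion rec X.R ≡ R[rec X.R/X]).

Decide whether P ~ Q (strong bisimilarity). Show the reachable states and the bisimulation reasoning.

P ~ Q

LTS(P): 3 reachable states
  u0 = b.(b.0 + b.0 + (0 | 0 + b.0) + 0) :: =b=> u1
  u1 = b.0 + b.0 + (0 | 0 + b.0) + 0 :: =b=> u2
  u2 = 0 :: ·
LTS(Q): 3 reachable states
  v0 = b.(b.0 + b.0 + (0 | 0 + b.0)) :: =b=> v1
  v1 = b.0 + b.0 + (0 | 0 + b.0) :: =b=> v2
  v2 = 0 :: ·
Partition-refinement fixed point:
  B0 = {u0, v0}
  B1 = {u1, v1}
  B2 = {u2, v2}
u0 ∈ B0, v0 ∈ B0 → same block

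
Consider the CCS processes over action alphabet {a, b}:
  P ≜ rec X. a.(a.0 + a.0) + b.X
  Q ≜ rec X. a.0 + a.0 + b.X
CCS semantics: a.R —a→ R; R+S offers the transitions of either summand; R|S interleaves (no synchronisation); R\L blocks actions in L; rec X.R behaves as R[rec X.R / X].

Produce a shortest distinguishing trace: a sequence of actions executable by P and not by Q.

aa

P's transition system — 3 states:
  p0 = rec X. a.(a.0 + a.0) + b.X :: —a→ p1, —b→ p0
  p1 = a.0 + a.0 :: —a→ p2
  p2 = 0 :: ∅
Q's transition system — 2 states:
  q0 = rec X. a.0 + a.0 + b.X :: —a→ q1, —b→ q0
  q1 = 0 :: ∅
Executing aa from P (initial set {p0}):
  [1] a ⇒ {p1}
  [2] a ⇒ {p2}
  — P admits the full trace.
Executing aa from Q (initial set {q0}):
  [1] a ⇒ {q1}
  [2] a ⇒ ∅ (Q stuck)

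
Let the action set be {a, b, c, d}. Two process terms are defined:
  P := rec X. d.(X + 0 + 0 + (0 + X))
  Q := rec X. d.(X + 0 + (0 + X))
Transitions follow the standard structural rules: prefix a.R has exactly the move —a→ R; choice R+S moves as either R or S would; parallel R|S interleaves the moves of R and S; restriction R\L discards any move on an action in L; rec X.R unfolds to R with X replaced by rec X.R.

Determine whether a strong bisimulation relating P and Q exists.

P ~ Q

Reachable graph of P (2 states):
  s0 = rec X. d.(X + 0 + 0 + (0 + X)) ⊢ -d-> s1
  s1 = (rec X. d.(X + 0 + 0 + (0 + X))) + 0 + 0 + (0 + (rec X. d.(X + 0 + 0 + (0 + X)))) ⊢ -d-> s1
Reachable graph of Q (2 states):
  t0 = rec X. d.(X + 0 + (0 + X)) ⊢ -d-> t1
  t1 = (rec X. d.(X + 0 + (0 + X))) + 0 + (0 + (rec X. d.(X + 0 + (0 + X)))) ⊢ -d-> t1
Partition-refinement fixed point:
  B0 = {s0, s1, t0, t1}
s0 ∈ B0, t0 ∈ B0 → same block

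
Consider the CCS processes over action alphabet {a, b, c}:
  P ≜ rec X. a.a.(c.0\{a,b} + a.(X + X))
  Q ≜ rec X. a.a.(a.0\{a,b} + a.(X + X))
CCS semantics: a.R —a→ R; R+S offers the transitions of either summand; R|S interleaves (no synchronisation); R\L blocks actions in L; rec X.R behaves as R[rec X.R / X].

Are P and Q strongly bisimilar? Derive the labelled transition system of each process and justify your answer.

NO

LTS(P): 5 reachable states
  p0 = rec X. a.a.(c.0\{a,b} + a.(X + X)) :: --a--▸ p1
  p1 = a.(c.0\{a,b} + a.((rec X. a.a.(c.0\{a,b} + a.(X + X))) + (rec X. a.a.(c.0\{a,b} + a.(X + X))))) :: --a--▸ p2
  p2 = c.0\{a,b} + a.((rec X. a.a.(c.0\{a,b} + a.(X + X))) + (rec X. a.a.(c.0\{a,b} + a.(X + X)))) :: --a--▸ p3, --c--▸ p4
  p3 = (rec X. a.a.(c.0\{a,b} + a.(X + X))) + (rec X. a.a.(c.0\{a,b} + a.(X + X))) :: --a--▸ p1
  p4 = 0\{a,b} :: ·
LTS(Q): 5 reachable states
  q0 = rec X. a.a.(a.0\{a,b} + a.(X + X)) :: --a--▸ q1
  q1 = a.(a.0\{a,b} + a.((rec X. a.a.(a.0\{a,b} + a.(X + X))) + (rec X. a.a.(a.0\{a,b} + a.(X + X))))) :: --a--▸ q2
  q2 = a.0\{a,b} + a.((rec X. a.a.(a.0\{a,b} + a.(X + X))) + (rec X. a.a.(a.0\{a,b} + a.(X + X)))) :: --a--▸ q3, --a--▸ q4
  q3 = (rec X. a.a.(a.0\{a,b} + a.(X + X))) + (rec X. a.a.(a.0\{a,b} + a.(X + X))) :: --a--▸ q1
  q4 = 0\{a,b} :: ·
Partition-refinement fixed point:
  B0 = {p0, p3}
  B1 = {p1}
  B2 = {p2}
  B3 = {p4, q4}
  B4 = {q0, q3}
  B5 = {q1}
  B6 = {q2}
p0 ∈ B0, q0 ∈ B4 → different blocks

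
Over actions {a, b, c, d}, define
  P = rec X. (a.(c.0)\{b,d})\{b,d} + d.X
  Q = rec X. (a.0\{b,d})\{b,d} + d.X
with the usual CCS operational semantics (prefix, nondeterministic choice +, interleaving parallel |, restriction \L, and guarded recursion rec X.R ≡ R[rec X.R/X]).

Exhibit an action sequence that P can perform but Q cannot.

ac

P's transition system — 3 states:
  s0 = rec X. (a.(c.0)\{b,d})\{b,d} + d.X has moves -a-> s1, -d-> s0
  s1 = (c.0)\{b,d}\{b,d} has moves -c-> s2
  s2 = 0\{b,d}\{b,d} has moves (no moves)
Q's transition system — 2 states:
  t0 = rec X. (a.0\{b,d})\{b,d} + d.X has moves -a-> t1, -d-> t0
  t1 = 0\{b,d}\{b,d} has moves (no moves)
Trace ⟨ac⟩ through P, begin at {s0}:
  [1] a ⇒ {s1}
  [2] c ⇒ {s2}
  — P admits the full trace.
Trace ⟨ac⟩ through Q, begin at {t0}:
  [1] a ⇒ {t1}
  [2] c ⇒ ∅  — Q cannot continue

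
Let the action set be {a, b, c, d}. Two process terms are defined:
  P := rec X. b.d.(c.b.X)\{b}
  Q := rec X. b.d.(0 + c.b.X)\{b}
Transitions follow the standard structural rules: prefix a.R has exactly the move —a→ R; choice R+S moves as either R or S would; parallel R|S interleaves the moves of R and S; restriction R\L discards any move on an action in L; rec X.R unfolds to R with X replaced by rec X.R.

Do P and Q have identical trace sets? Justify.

trace-equivalent

Reachable graph of P (4 states):
  s0 = rec X. b.d.(c.b.X)\{b} :: =b=> s1
  s1 = d.(c.b.(rec X. b.d.(c.b.X)\{b}))\{b} :: =d=> s2
  s2 = (c.b.(rec X. b.d.(c.b.X)\{b}))\{b} :: =c=> s3
  s3 = (b.(rec X. b.d.(c.b.X)\{b}))\{b} :: (no moves)
Reachable graph of Q (4 states):
  t0 = rec X. b.d.(0 + c.b.X)\{b} :: =b=> t1
  t1 = d.(0 + c.b.(rec X. b.d.(0 + c.b.X)\{b}))\{b} :: =d=> t2
  t2 = (0 + c.b.(rec X. b.d.(0 + c.b.X)\{b}))\{b} :: =c=> t3
  t3 = (b.(rec X. b.d.(0 + c.b.X)\{b}))\{b} :: (no moves)
Partition-refinement fixed point:
  B0 = {s0, t0}
  B1 = {s1, t1}
  B2 = {s2, t2}
  B3 = {s3, t3}
s0 ∈ B0, t0 ∈ B0 → same block
Bisimilar ⇒ trace-equivalent.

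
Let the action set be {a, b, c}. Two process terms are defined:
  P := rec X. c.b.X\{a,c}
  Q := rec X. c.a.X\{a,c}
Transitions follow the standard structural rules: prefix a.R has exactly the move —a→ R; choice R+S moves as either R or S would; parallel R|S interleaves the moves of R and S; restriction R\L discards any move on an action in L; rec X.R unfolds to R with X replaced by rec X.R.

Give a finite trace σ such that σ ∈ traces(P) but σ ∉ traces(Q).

LTS(P): 3 reachable states
  u0 = rec X. c.b.X\{a,c} :: —c→ u1
  u1 = b.(rec X. c.b.X\{a,c})\{a,c} :: —b→ u2
  u2 = (rec X. c.b.X\{a,c})\{a,c} :: stopped
LTS(Q): 3 reachable states
  v0 = rec X. c.a.X\{a,c} :: —c→ v1
  v1 = a.(rec X. c.a.X\{a,c})\{a,c} :: —a→ v2
  v2 = (rec X. c.a.X\{a,c})\{a,c} :: stopped
Run σ = ⟨cb⟩ on P: start {u0}
  after c @ step 1: {u1}
  after b @ step 2: {u2}
  ✓ P
Run σ = ⟨cb⟩ on Q: start {v0}
  after c @ step 1: {v1}
  after b @ step 2: ∅ (Q stuck)

cb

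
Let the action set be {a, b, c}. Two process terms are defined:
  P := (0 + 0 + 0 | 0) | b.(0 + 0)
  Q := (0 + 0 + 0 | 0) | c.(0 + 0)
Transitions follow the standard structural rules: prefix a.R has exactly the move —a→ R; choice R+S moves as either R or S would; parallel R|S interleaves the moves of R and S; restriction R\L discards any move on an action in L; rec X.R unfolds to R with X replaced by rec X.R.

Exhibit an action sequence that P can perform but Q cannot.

Reachable graph of P (2 states):
  u0 = (0 + 0 + 0 | 0) | b.(0 + 0) → -b-> u1
  u1 = (0 + 0 + 0 | 0) | (0 + 0) → deadlocked
Reachable graph of Q (2 states):
  v0 = (0 + 0 + 0 | 0) | c.(0 + 0) → -c-> v1
  v1 = (0 + 0 + 0 | 0) | (0 + 0) → deadlocked
Trace ⟨b⟩ through P, begin at {u0}:
  after b @ step 1: {u1}
  P completes σ.
Trace ⟨b⟩ through Q, begin at {v0}:
  after b @ step 1: no successor for Q

b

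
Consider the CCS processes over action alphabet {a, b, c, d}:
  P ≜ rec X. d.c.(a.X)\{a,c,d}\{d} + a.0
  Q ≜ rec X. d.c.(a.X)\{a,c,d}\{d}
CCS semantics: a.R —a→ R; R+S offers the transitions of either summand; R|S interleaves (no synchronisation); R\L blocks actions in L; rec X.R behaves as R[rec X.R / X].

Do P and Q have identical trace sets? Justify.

P's transition system — 4 states:
  p0 = rec X. d.c.(a.X)\{a,c,d}\{d} + a.0 has moves =a=> p1, =d=> p2
  p1 = 0 has moves ∅
  p2 = c.(a.(rec X. d.c.(a.X)\{a,c,d}\{d} + a.0))\{a,c,d}\{d} has moves =c=> p3
  p3 = (a.(rec X. d.c.(a.X)\{a,c,d}\{d} + a.0))\{a,c,d}\{d} has moves ∅
Q's transition system — 3 states:
  q0 = rec X. d.c.(a.X)\{a,c,d}\{d} has moves =d=> q1
  q1 = c.(a.(rec X. d.c.(a.X)\{a,c,d}\{d}))\{a,c,d}\{d} has moves =c=> q2
  q2 = (a.(rec X. d.c.(a.X)\{a,c,d}\{d}))\{a,c,d}\{d} has moves ∅
Run σ = ⟨a⟩ on P: start {p0}
  after a @ step 1: {p1}
  ✓ P
Run σ = ⟨a⟩ on Q: start {q0}
  after a @ step 1: ∅ (Q stuck)

traces(P) ≠ traces(Q) — witness ⟨a⟩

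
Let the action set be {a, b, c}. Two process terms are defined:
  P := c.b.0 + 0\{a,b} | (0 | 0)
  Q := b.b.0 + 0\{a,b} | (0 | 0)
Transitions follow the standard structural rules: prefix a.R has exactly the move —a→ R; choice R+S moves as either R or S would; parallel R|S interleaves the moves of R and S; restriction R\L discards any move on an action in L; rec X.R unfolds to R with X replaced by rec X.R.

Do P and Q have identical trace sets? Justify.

NO — witness ⟨c⟩

LTS(P): 3 reachable states
  p0 = c.b.0 + 0\{a,b} | (0 | 0) :: =c=> p1
  p1 = b.0 :: =b=> p2
  p2 = 0 :: ∅
LTS(Q): 3 reachable states
  q0 = b.b.0 + 0\{a,b} | (0 | 0) :: =b=> q1
  q1 = b.0 :: =b=> q2
  q2 = 0 :: ∅
Executing c from P (initial set {p0}):
  [1] c ⇒ {p1}
  — P admits the full trace.
Executing c from Q (initial set {q0}):
  [1] c ⇒ ∅ (Q stuck)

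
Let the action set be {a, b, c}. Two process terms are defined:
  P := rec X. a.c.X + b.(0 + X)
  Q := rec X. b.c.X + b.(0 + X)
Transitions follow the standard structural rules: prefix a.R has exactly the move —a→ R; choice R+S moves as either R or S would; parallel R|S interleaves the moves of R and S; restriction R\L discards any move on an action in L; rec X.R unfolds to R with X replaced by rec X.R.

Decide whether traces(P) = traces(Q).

Reachable graph of P (3 states):
  u0 = rec X. a.c.X + b.(0 + X) ⊢ -a-> u1, -b-> u2
  u1 = c.(rec X. a.c.X + b.(0 + X)) ⊢ -c-> u0
  u2 = 0 + (rec X. a.c.X + b.(0 + X)) ⊢ -a-> u1, -b-> u2
Reachable graph of Q (3 states):
  v0 = rec X. b.c.X + b.(0 + X) ⊢ -b-> v1, -b-> v2
  v1 = 0 + (rec X. b.c.X + b.(0 + X)) ⊢ -b-> v1, -b-> v2
  v2 = c.(rec X. b.c.X + b.(0 + X)) ⊢ -c-> v0
Run σ = ⟨a⟩ on P: start {u0}
  step 1 (a): {u1}
  — P admits the full trace.
Run σ = ⟨a⟩ on Q: start {v0}
  step 1 (a): no successor for Q

NO — witness ⟨a⟩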